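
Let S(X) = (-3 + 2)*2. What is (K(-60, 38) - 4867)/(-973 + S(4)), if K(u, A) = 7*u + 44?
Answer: 5243/975 ≈ 5.3774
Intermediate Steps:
S(X) = -2 (S(X) = -1*2 = -2)
K(u, A) = 44 + 7*u
(K(-60, 38) - 4867)/(-973 + S(4)) = ((44 + 7*(-60)) - 4867)/(-973 - 2) = ((44 - 420) - 4867)/(-975) = (-376 - 4867)*(-1/975) = -5243*(-1/975) = 5243/975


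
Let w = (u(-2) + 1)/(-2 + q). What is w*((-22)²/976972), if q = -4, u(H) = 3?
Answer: -242/732729 ≈ -0.00033027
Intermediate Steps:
w = -⅔ (w = (3 + 1)/(-2 - 4) = 4/(-6) = 4*(-⅙) = -⅔ ≈ -0.66667)
w*((-22)²/976972) = -2*(-22)²/(3*976972) = -968/(3*976972) = -⅔*121/244243 = -242/732729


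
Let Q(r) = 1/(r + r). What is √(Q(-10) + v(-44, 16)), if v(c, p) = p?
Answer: √1595/10 ≈ 3.9937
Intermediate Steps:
Q(r) = 1/(2*r)
√(Q(-10) + v(-44, 16)) = √((½)/(-10) + 16) = √((½)*(-⅒) + 16) = √(-1/20 + 16) = √(319/20) = √1595/10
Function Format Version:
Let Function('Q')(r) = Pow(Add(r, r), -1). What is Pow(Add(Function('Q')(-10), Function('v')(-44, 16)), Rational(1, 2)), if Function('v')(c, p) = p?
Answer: Mul(Rational(1, 10), Pow(1595, Rational(1, 2))) ≈ 3.9937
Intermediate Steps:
Function('Q')(r) = Mul(Rational(1, 2), Pow(r, -1)) (Function('Q')(r) = Pow(Mul(2, r), -1) = Mul(Rational(1, 2), Pow(r, -1)))
Pow(Add(Function('Q')(-10), Function('v')(-44, 16)), Rational(1, 2)) = Pow(Add(Mul(Rational(1, 2), Pow(-10, -1)), 16), Rational(1, 2)) = Pow(Add(Mul(Rational(1, 2), Rational(-1, 10)), 16), Rational(1, 2)) = Pow(Add(Rational(-1, 20), 16), Rational(1, 2)) = Pow(Rational(319, 20), Rational(1, 2)) = Mul(Rational(1, 10), Pow(1595, Rational(1, 2)))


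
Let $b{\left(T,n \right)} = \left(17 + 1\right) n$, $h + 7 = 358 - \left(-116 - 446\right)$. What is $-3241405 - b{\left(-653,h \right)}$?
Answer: $-3257839$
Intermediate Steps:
$h = 913$ ($h = -7 + \left(358 - \left(-116 - 446\right)\right) = -7 + \left(358 - -562\right) = -7 + \left(358 + 562\right) = -7 + 920 = 913$)
$b{\left(T,n \right)} = 18 n$
$-3241405 - b{\left(-653,h \right)} = -3241405 - 18 \cdot 913 = -3241405 - 16434 = -3257839$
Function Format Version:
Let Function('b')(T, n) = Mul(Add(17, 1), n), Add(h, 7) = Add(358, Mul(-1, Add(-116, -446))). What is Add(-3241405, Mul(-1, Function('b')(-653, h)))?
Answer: -3257839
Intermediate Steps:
h = 913 (h = Add(-7, Add(358, Mul(-1, Add(-116, -446)))) = Add(-7, Add(358, Mul(-1, -562))) = Add(-7, Add(358, 562)) = Add(-7, 920) = 913)
Function('b')(T, n) = Mul(18, n)
Add(-3241405, Mul(-1, Function('b')(-653, h))) = Add(-3241405, Mul(-1, Mul(18, 913))) = Add(-3241405, Mul(-1, 16434)) = Add(-3241405, -16434) = -3257839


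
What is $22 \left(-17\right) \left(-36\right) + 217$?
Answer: $13681$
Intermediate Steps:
$22 \left(-17\right) \left(-36\right) + 217 = \left(-374\right) \left(-36\right) + 217 = 13464 + 217 = 13681$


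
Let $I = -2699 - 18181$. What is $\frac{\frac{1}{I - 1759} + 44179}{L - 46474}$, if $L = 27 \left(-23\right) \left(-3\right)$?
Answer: $- \frac{1000168380}{1009948429} \approx -0.99032$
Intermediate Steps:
$I = -20880$ ($I = -2699 - 18181 = -20880$)
$L = 1863$ ($L = \left(-621\right) \left(-3\right) = 1863$)
$\frac{\frac{1}{I - 1759} + 44179}{L - 46474} = \frac{\frac{1}{-20880 - 1759} + 44179}{1863 - 46474} = \frac{\frac{1}{-22639} + 44179}{-44611} = \left(- \frac{1}{22639} + 44179\right) \left(- \frac{1}{44611}\right) = \frac{1000168380}{22639} \left(- \frac{1}{44611}\right) = - \frac{1000168380}{1009948429}$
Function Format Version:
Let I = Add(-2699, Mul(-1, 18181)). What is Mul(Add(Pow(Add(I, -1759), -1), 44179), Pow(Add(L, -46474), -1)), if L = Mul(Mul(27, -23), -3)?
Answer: Rational(-1000168380, 1009948429) ≈ -0.99032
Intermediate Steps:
I = -20880 (I = Add(-2699, -18181) = -20880)
L = 1863 (L = Mul(-621, -3) = 1863)
Mul(Add(Pow(Add(I, -1759), -1), 44179), Pow(Add(L, -46474), -1)) = Mul(Add(Pow(Add(-20880, -1759), -1), 44179), Pow(Add(1863, -46474), -1)) = Mul(Add(Pow(-22639, -1), 44179), Pow(-44611, -1)) = Mul(Add(Rational(-1, 22639), 44179), Rational(-1, 44611)) = Mul(Rational(1000168380, 22639), Rational(-1, 44611)) = Rational(-1000168380, 1009948429)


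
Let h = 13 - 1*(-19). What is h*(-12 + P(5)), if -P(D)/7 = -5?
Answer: 736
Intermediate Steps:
P(D) = 35 (P(D) = -7*(-5) = 35)
h = 32 (h = 13 + 19 = 32)
h*(-12 + P(5)) = 32*(-12 + 35) = 32*23 = 736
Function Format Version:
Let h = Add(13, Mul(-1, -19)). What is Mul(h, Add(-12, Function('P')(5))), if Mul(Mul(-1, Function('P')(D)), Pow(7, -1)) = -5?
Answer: 736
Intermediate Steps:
Function('P')(D) = 35 (Function('P')(D) = Mul(-7, -5) = 35)
h = 32 (h = Add(13, 19) = 32)
Mul(h, Add(-12, Function('P')(5))) = Mul(32, Add(-12, 35)) = Mul(32, 23) = 736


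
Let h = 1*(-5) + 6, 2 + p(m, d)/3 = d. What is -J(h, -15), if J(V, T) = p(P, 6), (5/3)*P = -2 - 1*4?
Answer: -12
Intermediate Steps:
P = -18/5 (P = 3*(-2 - 1*4)/5 = 3*(-2 - 4)/5 = (⅗)*(-6) = -18/5 ≈ -3.6000)
p(m, d) = -6 + 3*d
h = 1 (h = -5 + 6 = 1)
J(V, T) = 12 (J(V, T) = -6 + 3*6 = -6 + 18 = 12)
-J(h, -15) = -1*12 = -12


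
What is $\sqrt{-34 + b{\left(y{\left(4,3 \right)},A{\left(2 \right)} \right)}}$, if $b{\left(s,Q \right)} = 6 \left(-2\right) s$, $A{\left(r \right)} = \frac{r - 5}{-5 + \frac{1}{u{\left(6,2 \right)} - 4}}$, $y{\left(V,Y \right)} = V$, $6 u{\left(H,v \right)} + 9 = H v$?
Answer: $i \sqrt{82} \approx 9.0554 i$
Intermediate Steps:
$u{\left(H,v \right)} = - \frac{3}{2} + \frac{H v}{6}$
$A{\left(r \right)} = \frac{35}{37} - \frac{7 r}{37}$ ($A{\left(r \right)} = \frac{r - 5}{-5 + \frac{1}{\left(- \frac{3}{2} + \frac{1}{6} \cdot 6 \cdot 2\right) - 4}} = \frac{-5 + r}{-5 + \frac{1}{\left(- \frac{3}{2} + 2\right) - 4}} = \frac{-5 + r}{-5 + \frac{1}{\frac{1}{2} - 4}} = \frac{-5 + r}{-5 + \frac{1}{- \frac{7}{2}}} = \frac{-5 + r}{-5 - \frac{2}{7}} = \frac{-5 + r}{- \frac{37}{7}} = \left(-5 + r\right) \left(- \frac{7}{37}\right) = \frac{35}{37} - \frac{7 r}{37}$)
$b{\left(s,Q \right)} = - 12 s$
$\sqrt{-34 + b{\left(y{\left(4,3 \right)},A{\left(2 \right)} \right)}} = \sqrt{-34 - 48} = \sqrt{-82} = i \sqrt{82}$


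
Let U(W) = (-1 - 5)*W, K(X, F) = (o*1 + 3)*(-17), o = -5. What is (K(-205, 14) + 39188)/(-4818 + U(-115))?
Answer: -6537/688 ≈ -9.5014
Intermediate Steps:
K(X, F) = 34 (K(X, F) = (-5*1 + 3)*(-17) = (-5 + 3)*(-17) = -2*(-17) = 34)
U(W) = -6*W
(K(-205, 14) + 39188)/(-4818 + U(-115)) = (34 + 39188)/(-4818 - 6*(-115)) = 39222/(-4818 + 690) = 39222/(-4128) = 39222*(-1/4128) = -6537/688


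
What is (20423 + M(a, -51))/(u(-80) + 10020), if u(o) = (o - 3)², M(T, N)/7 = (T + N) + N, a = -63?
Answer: 19268/16909 ≈ 1.1395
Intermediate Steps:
M(T, N) = 7*T + 14*N (M(T, N) = 7*((T + N) + N) = 7*((N + T) + N) = 7*(T + 2*N) = 7*T + 14*N)
u(o) = (-3 + o)²
(20423 + M(a, -51))/(u(-80) + 10020) = (20423 + (7*(-63) + 14*(-51)))/((-3 - 80)² + 10020) = (20423 + (-441 - 714))/((-83)² + 10020) = (20423 - 1155)/(6889 + 10020) = 19268/16909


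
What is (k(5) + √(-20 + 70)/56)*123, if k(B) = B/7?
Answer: 615/7 + 615*√2/56 ≈ 103.39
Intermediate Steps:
k(B) = B/7 (k(B) = B*(⅐) = B/7)
(k(5) + √(-20 + 70)/56)*123 = ((⅐)*5 + √(-20 + 70)/56)*123 = (5/7 + √50*(1/56))*123 = (5/7 + (5*√2)*(1/56))*123 = (5/7 + 5*√2/56)*123 = 615/7 + 615*√2/56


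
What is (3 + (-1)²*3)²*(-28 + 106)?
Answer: 2808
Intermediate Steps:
(3 + (-1)²*3)²*(-28 + 106) = (3 + 1*3)²*78 = (3 + 3)²*78 = 6²*78 = 36*78 = 2808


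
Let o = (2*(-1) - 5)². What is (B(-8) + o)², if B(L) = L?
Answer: 1681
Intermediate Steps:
o = 49 (o = (-2 - 5)² = (-7)² = 49)
(B(-8) + o)² = (-8 + 49)² = 41² = 1681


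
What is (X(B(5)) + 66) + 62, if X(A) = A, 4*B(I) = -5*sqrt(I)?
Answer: 128 - 5*sqrt(5)/4 ≈ 125.20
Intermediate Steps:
B(I) = -5*sqrt(I)/4 (B(I) = (-5*sqrt(I))/4 = -5*sqrt(I)/4)
(X(B(5)) + 66) + 62 = (-5*sqrt(5)/4 + 66) + 62 = (66 - 5*sqrt(5)/4) + 62 = 128 - 5*sqrt(5)/4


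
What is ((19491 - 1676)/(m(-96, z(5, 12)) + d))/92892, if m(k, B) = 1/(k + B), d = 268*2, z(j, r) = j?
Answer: 324233/906161460 ≈ 0.00035781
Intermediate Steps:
d = 536
m(k, B) = 1/(B + k)
((19491 - 1676)/(m(-96, z(5, 12)) + d))/92892 = ((19491 - 1676)/(1/(5 - 96) + 536))/92892 = (17815/(1/(-91) + 536))*(1/92892) = (17815/(-1/91 + 536))*(1/92892) = (17815/(48775/91))*(1/92892) = (17815*(91/48775))*(1/92892) = (324233/9755)*(1/92892) = 324233/906161460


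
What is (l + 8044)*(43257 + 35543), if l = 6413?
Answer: 1139211600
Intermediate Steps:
(l + 8044)*(43257 + 35543) = (6413 + 8044)*(43257 + 35543) = 14457*78800 = 1139211600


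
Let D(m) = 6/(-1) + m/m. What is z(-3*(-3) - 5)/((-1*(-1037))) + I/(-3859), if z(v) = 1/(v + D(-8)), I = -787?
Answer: 47780/235399 ≈ 0.20297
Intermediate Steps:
D(m) = -5 (D(m) = 6*(-1) + 1 = -6 + 1 = -5)
z(v) = 1/(-5 + v) (z(v) = 1/(v - 5) = 1/(-5 + v))
z(-3*(-3) - 5)/((-1*(-1037))) + I/(-3859) = 1/((-5 + (-3*(-3) - 5))*((-1*(-1037)))) - 787/(-3859) = 1/((-5 + (9 - 5))*1037) - 787*(-1/3859) = (1/1037)/(-5 + 4) + 787/3859 = (1/1037)/(-1) + 787/3859 = -1*1/1037 + 787/3859 = -1/1037 + 787/3859 = 47780/235399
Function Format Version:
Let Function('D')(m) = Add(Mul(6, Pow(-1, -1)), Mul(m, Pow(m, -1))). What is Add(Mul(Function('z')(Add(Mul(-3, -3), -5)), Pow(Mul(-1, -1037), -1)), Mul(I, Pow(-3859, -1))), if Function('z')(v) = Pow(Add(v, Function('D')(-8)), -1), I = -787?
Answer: Rational(47780, 235399) ≈ 0.20297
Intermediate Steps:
Function('D')(m) = -5 (Function('D')(m) = Add(Mul(6, -1), 1) = Add(-6, 1) = -5)
Function('z')(v) = Pow(Add(-5, v), -1) (Function('z')(v) = Pow(Add(v, -5), -1) = Pow(Add(-5, v), -1))
Add(Mul(Function('z')(Add(Mul(-3, -3), -5)), Pow(Mul(-1, -1037), -1)), Mul(I, Pow(-3859, -1))) = Add(Mul(Pow(Add(-5, Add(Mul(-3, -3), -5)), -1), Pow(Mul(-1, -1037), -1)), Mul(-787, Pow(-3859, -1))) = Add(Mul(Pow(Add(-5, Add(9, -5)), -1), Pow(1037, -1)), Mul(-787, Rational(-1, 3859))) = Add(Mul(Pow(Add(-5, 4), -1), Rational(1, 1037)), Rational(787, 3859)) = Add(Mul(Pow(-1, -1), Rational(1, 1037)), Rational(787, 3859)) = Add(Mul(-1, Rational(1, 1037)), Rational(787, 3859)) = Add(Rational(-1, 1037), Rational(787, 3859)) = Rational(47780, 235399)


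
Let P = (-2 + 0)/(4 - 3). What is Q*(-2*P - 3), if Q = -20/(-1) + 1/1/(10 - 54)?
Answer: -24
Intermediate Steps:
P = -2 (P = -2/1 = -2*1 = -2)
Q = -24 (Q = -20*(-1) + 1/1/(-44) = 20 + 1/(-1/44) = 20 + 1*(-44) = 20 - 44 = -24)
Q*(-2*P - 3) = -24*(-2*(-2) - 3) = -24*(4 - 3) = -24*1 = -24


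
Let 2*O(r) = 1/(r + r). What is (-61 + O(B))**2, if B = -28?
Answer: 46689889/12544 ≈ 3722.1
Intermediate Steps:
O(r) = 1/(4*r) (O(r) = 1/(2*(r + r)) = 1/(2*((2*r))) = (1/(2*r))/2 = 1/(4*r))
(-61 + O(B))**2 = (-61 + (1/4)/(-28))**2 = (-61 + (1/4)*(-1/28))**2 = (-61 - 1/112)**2 = (-6833/112)**2 = 46689889/12544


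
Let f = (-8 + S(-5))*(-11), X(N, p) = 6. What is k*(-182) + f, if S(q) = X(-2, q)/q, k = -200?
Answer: 182506/5 ≈ 36501.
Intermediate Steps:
S(q) = 6/q
f = 506/5 (f = (-8 + 6/(-5))*(-11) = (-8 + 6*(-1/5))*(-11) = (-8 - 6/5)*(-11) = -46/5*(-11) = 506/5 ≈ 101.20)
k*(-182) + f = -200*(-182) + 506/5 = 36400 + 506/5 = 182506/5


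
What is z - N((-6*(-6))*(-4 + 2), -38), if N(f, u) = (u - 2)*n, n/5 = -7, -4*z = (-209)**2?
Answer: -49281/4 ≈ -12320.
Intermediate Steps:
z = -43681/4 (z = -1/4*(-209)**2 = -1/4*43681 = -43681/4 ≈ -10920.)
n = -35 (n = 5*(-7) = -35)
N(f, u) = 70 - 35*u (N(f, u) = (u - 2)*(-35) = (-2 + u)*(-35) = 70 - 35*u)
z - N((-6*(-6))*(-4 + 2), -38) = -43681/4 - (70 - 35*(-38)) = -43681/4 - (70 + 1330) = -43681/4 - 1*1400 = -43681/4 - 1400 = -49281/4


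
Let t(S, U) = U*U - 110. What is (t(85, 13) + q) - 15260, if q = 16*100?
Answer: -13601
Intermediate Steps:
t(S, U) = -110 + U**2 (t(S, U) = U**2 - 110 = -110 + U**2)
q = 1600
(t(85, 13) + q) - 15260 = ((-110 + 13**2) + 1600) - 15260 = ((-110 + 169) + 1600) - 15260 = (59 + 1600) - 15260 = 1659 - 15260 = -13601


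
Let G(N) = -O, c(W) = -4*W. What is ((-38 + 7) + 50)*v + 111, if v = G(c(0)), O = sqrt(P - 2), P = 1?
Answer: 111 - 19*I ≈ 111.0 - 19.0*I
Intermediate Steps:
O = I (O = sqrt(1 - 2) = sqrt(-1) = I ≈ 1.0*I)
G(N) = -I
v = -I ≈ -1.0*I
((-38 + 7) + 50)*v + 111 = ((-38 + 7) + 50)*(-I) + 111 = (-31 + 50)*(-I) + 111 = 19*(-I) + 111 = -19*I + 111 = 111 - 19*I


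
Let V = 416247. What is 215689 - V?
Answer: -200558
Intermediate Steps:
215689 - V = 215689 - 1*416247 = 215689 - 416247 = -200558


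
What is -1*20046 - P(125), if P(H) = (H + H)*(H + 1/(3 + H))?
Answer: -3283069/64 ≈ -51298.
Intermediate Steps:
P(H) = 2*H*(H + 1/(3 + H)) (P(H) = (2*H)*(H + 1/(3 + H)) = 2*H*(H + 1/(3 + H)))
-1*20046 - P(125) = -1*20046 - 2*125*(1 + 125**2 + 3*125)/(3 + 125) = -20046 - 2*125*(1 + 15625 + 375)/128 = -20046 - 2*125*16001/128 = -20046 - 1*2000125/64 = -20046 - 2000125/64 = -3283069/64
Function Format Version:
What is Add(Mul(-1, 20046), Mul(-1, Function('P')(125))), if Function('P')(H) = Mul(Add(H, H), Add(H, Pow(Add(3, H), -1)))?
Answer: Rational(-3283069, 64) ≈ -51298.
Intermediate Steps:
Function('P')(H) = Mul(2, H, Add(H, Pow(Add(3, H), -1))) (Function('P')(H) = Mul(Mul(2, H), Add(H, Pow(Add(3, H), -1))) = Mul(2, H, Add(H, Pow(Add(3, H), -1))))
Add(Mul(-1, 20046), Mul(-1, Function('P')(125))) = Add(Mul(-1, 20046), Mul(-1, Mul(2, 125, Pow(Add(3, 125), -1), Add(1, Pow(125, 2), Mul(3, 125))))) = Add(-20046, Mul(-1, Mul(2, 125, Pow(128, -1), Add(1, 15625, 375)))) = Add(-20046, Mul(-1, Mul(2, 125, Rational(1, 128), 16001))) = Add(-20046, Mul(-1, Rational(2000125, 64))) = Add(-20046, Rational(-2000125, 64)) = Rational(-3283069, 64)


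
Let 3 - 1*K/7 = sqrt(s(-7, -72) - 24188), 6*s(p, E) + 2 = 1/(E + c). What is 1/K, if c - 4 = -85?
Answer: 2754/155492071 + 3*I*sqrt(2264898882)/155492071 ≈ 1.7712e-5 + 0.0009182*I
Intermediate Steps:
c = -81 (c = 4 - 85 = -81)
s(p, E) = -1/3 + 1/(6*(-81 + E)) (s(p, E) = -1/3 + 1/(6*(E - 81)) = -1/3 + 1/(6*(-81 + E)))
K = 21 - 7*I*sqrt(2264898882)/306 (K = 21 - 7*sqrt((163 - 2*(-72))/(6*(-81 - 72)) - 24188) = 21 - 7*sqrt((1/6)*(163 + 144)/(-153) - 24188) = 21 - 7*sqrt((1/6)*(-1/153)*307 - 24188) = 21 - 7*sqrt(-307/918 - 24188) = 21 - 7*I*sqrt(2264898882)/306 ≈ 21.0 - 1088.7*I)
1/K = 1/(21 - 7*I*sqrt(2264898882)/306)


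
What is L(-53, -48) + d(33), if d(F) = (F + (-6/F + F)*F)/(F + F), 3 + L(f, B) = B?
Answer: -375/11 ≈ -34.091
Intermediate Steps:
L(f, B) = -3 + B
d(F) = (F + F*(F - 6/F))/(2*F) (d(F) = (F + (F - 6/F)*F)/((2*F)) = (F + F*(F - 6/F))*(1/(2*F)) = (F + F*(F - 6/F))/(2*F))
L(-53, -48) + d(33) = (-3 - 48) + (½)*(-6 + 33*(1 + 33))/33 = -51 + (½)*(1/33)*(-6 + 33*34) = -51 + (½)*(1/33)*(-6 + 1122) = -51 + (½)*(1/33)*1116 = -51 + 186/11 = -375/11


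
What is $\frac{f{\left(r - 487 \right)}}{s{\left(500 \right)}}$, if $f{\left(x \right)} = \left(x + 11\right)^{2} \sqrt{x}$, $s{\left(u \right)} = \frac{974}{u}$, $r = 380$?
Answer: $\frac{2304000 i \sqrt{107}}{487} \approx 48938.0 i$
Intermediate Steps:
$f{\left(x \right)} = \sqrt{x} \left(11 + x\right)^{2}$ ($f{\left(x \right)} = \left(11 + x\right)^{2} \sqrt{x} = \sqrt{x} \left(11 + x\right)^{2}$)
$\frac{f{\left(r - 487 \right)}}{s{\left(500 \right)}} = \frac{\sqrt{380 - 487} \left(11 + \left(380 - 487\right)\right)^{2}}{974 \cdot \frac{1}{500}} = \frac{\sqrt{-107} \left(11 - 107\right)^{2}}{974 \cdot \frac{1}{500}} = \frac{i \sqrt{107} \left(-96\right)^{2}}{\frac{487}{250}} = i \sqrt{107} \cdot 9216 \cdot \frac{250}{487} = 9216 i \sqrt{107} \cdot \frac{250}{487} = \frac{2304000 i \sqrt{107}}{487}$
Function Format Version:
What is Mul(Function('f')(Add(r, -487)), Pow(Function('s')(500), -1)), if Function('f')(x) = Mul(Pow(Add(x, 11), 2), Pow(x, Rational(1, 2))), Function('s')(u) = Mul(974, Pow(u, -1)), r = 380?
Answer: Mul(Rational(2304000, 487), I, Pow(107, Rational(1, 2))) ≈ Mul(48938., I)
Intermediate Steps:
Function('f')(x) = Mul(Pow(x, Rational(1, 2)), Pow(Add(11, x), 2)) (Function('f')(x) = Mul(Pow(Add(11, x), 2), Pow(x, Rational(1, 2))) = Mul(Pow(x, Rational(1, 2)), Pow(Add(11, x), 2)))
Mul(Function('f')(Add(r, -487)), Pow(Function('s')(500), -1)) = Mul(Mul(Pow(Add(380, -487), Rational(1, 2)), Pow(Add(11, Add(380, -487)), 2)), Pow(Mul(974, Pow(500, -1)), -1)) = Mul(Mul(Pow(-107, Rational(1, 2)), Pow(Add(11, -107), 2)), Pow(Mul(974, Rational(1, 500)), -1)) = Mul(Mul(Mul(I, Pow(107, Rational(1, 2))), Pow(-96, 2)), Pow(Rational(487, 250), -1)) = Mul(Mul(Mul(I, Pow(107, Rational(1, 2))), 9216), Rational(250, 487)) = Mul(Mul(9216, I, Pow(107, Rational(1, 2))), Rational(250, 487)) = Mul(Rational(2304000, 487), I, Pow(107, Rational(1, 2)))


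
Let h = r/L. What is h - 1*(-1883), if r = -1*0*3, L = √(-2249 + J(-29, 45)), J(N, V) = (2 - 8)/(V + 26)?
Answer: 1883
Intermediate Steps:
J(N, V) = -6/(26 + V)
L = I*√11337635/71 (L = √(-2249 - 6/(26 + 45)) = √(-2249 - 6/71) = √(-159685/71) = I*√11337635/71 ≈ 47.424*I)
r = 0 (r = 0*3 = 0)
h = 0 (h = 0/((I*√11337635/71)) = 0*(-I*√11337635/159685) = 0)
h - 1*(-1883) = 0 - 1*(-1883) = 0 + 1883 = 1883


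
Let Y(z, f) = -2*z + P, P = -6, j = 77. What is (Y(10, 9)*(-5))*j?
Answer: 10010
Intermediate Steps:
Y(z, f) = -6 - 2*z (Y(z, f) = -2*z - 6 = -6 - 2*z)
(Y(10, 9)*(-5))*j = ((-6 - 2*10)*(-5))*77 = ((-6 - 20)*(-5))*77 = -26*(-5)*77 = 130*77 = 10010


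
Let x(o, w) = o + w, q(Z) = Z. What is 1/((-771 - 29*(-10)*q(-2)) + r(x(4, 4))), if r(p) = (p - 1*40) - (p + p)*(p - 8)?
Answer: -1/1383 ≈ -0.00072307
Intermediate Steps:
r(p) = -40 + p - 2*p*(-8 + p) (r(p) = (p - 40) - 2*p*(-8 + p) = (-40 + p) - 2*p*(-8 + p) = -40 + p - 2*p*(-8 + p))
1/((-771 - 29*(-10)*q(-2)) + r(x(4, 4))) = 1/((-771 - 29*(-10)*(-2)) + (-40 - 2*(4 + 4)² + 17*(4 + 4))) = 1/((-771 - (-290)*(-2)) + (-40 - 2*8² + 17*8)) = 1/((-771 - 1*580) + (-40 - 2*64 + 136)) = 1/((-771 - 580) + (-40 - 128 + 136)) = 1/(-1351 - 32) = 1/(-1383) = -1/1383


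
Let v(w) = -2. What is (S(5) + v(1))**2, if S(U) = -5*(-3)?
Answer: 169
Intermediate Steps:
S(U) = 15
(S(5) + v(1))**2 = (15 - 2)**2 = 13**2 = 169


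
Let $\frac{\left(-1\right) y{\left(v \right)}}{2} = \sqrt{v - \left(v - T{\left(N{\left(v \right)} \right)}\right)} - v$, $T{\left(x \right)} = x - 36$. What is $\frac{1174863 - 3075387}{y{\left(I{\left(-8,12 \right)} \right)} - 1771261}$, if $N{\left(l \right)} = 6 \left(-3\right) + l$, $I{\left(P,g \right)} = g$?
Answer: $\frac{3366278428188}{3137280510337} - \frac{3801048 i \sqrt{42}}{3137280510337} \approx 1.073 - 7.8519 \cdot 10^{-6} i$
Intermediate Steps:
$N{\left(l \right)} = -18 + l$
$T{\left(x \right)} = -36 + x$
$y{\left(v \right)} = - 2 \sqrt{-54 + v} + 2 v$ ($y{\left(v \right)} = - 2 \left(\sqrt{v + \left(\left(-36 + \left(-18 + v\right)\right) - v\right)} - v\right) = - 2 \left(\sqrt{v + \left(\left(-54 + v\right) - v\right)} - v\right) = - 2 \left(\sqrt{v - 54} - v\right) = - 2 \left(\sqrt{-54 + v} - v\right) = - 2 \sqrt{-54 + v} + 2 v$)
$\frac{1174863 - 3075387}{y{\left(I{\left(-8,12 \right)} \right)} - 1771261} = \frac{1174863 - 3075387}{\left(- 2 \sqrt{-54 + 12} + 2 \cdot 12\right) - 1771261} = - \frac{1900524}{\left(- 2 \sqrt{-42} + 24\right) - 1771261} = - \frac{1900524}{\left(- 2 i \sqrt{42} + 24\right) - 1771261} = - \frac{1900524}{\left(24 - 2 i \sqrt{42}\right) - 1771261} = - \frac{1900524}{-1771237 - 2 i \sqrt{42}}$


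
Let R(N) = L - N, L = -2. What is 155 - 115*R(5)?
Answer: 960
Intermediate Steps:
R(N) = -2 - N
155 - 115*R(5) = 155 - 115*(-2 - 1*5) = 155 - 115*(-2 - 5) = 155 - 115*(-7) = 155 + 805 = 960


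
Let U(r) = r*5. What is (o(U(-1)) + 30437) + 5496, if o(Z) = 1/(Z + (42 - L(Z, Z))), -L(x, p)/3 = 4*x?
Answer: 826458/23 ≈ 35933.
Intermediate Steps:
L(x, p) = -12*x
U(r) = 5*r
o(Z) = 1/(42 + 13*Z) (o(Z) = 1/(Z + (42 - (-12)*Z)) = 1/(Z + (42 + 12*Z)) = 1/(42 + 13*Z))
(o(U(-1)) + 30437) + 5496 = (1/(42 + 13*(5*(-1))) + 30437) + 5496 = (1/(42 + 13*(-5)) + 30437) + 5496 = (1/(42 - 65) + 30437) + 5496 = (1/(-23) + 30437) + 5496 = (-1/23 + 30437) + 5496 = 700050/23 + 5496 = 826458/23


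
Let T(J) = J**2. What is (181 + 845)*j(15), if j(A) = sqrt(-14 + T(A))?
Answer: 1026*sqrt(211) ≈ 14904.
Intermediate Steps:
j(A) = sqrt(-14 + A**2)
(181 + 845)*j(15) = (181 + 845)*sqrt(-14 + 15**2) = 1026*sqrt(-14 + 225) = 1026*sqrt(211)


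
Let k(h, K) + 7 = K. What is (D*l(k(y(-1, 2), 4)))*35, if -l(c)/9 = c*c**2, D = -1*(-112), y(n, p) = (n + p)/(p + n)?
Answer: 952560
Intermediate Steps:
y(n, p) = 1 (y(n, p) = (n + p)/(n + p) = 1)
k(h, K) = -7 + K
D = 112
l(c) = -9*c**3 (l(c) = -9*c*c**2 = -9*c**3)
(D*l(k(y(-1, 2), 4)))*35 = (112*(-9*(-7 + 4)**3))*35 = (112*(-9*(-3)**3))*35 = (112*(-9*(-27)))*35 = (112*243)*35 = 27216*35 = 952560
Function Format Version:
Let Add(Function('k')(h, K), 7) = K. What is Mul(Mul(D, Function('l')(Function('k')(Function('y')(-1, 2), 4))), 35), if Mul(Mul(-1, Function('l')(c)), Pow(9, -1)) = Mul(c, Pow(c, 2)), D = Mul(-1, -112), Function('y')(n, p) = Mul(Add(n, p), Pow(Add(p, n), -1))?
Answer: 952560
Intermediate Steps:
Function('y')(n, p) = 1 (Function('y')(n, p) = Mul(Add(n, p), Pow(Add(n, p), -1)) = 1)
Function('k')(h, K) = Add(-7, K)
D = 112
Function('l')(c) = Mul(-9, Pow(c, 3)) (Function('l')(c) = Mul(-9, Mul(c, Pow(c, 2))) = Mul(-9, Pow(c, 3)))
Mul(Mul(D, Function('l')(Function('k')(Function('y')(-1, 2), 4))), 35) = Mul(Mul(112, Mul(-9, Pow(Add(-7, 4), 3))), 35) = Mul(Mul(112, Mul(-9, Pow(-3, 3))), 35) = Mul(Mul(112, Mul(-9, -27)), 35) = Mul(Mul(112, 243), 35) = Mul(27216, 35) = 952560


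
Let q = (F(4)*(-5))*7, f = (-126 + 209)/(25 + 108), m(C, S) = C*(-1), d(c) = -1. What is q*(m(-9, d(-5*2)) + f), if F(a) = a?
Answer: -25600/19 ≈ -1347.4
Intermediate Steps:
m(C, S) = -C
f = 83/133 ≈ 0.62406
q = -140 (q = (4*(-5))*7 = -20*7 = -140)
q*(m(-9, d(-5*2)) + f) = -140*(-1*(-9) + 83/133) = -140*(9 + 83/133) = -140*1280/133 = -25600/19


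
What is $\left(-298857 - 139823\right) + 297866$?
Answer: $-140814$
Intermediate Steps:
$\left(-298857 - 139823\right) + 297866 = -438680 + 297866 = -140814$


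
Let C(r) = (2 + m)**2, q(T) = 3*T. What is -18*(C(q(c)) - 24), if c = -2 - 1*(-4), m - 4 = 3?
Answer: -1026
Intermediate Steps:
m = 7 (m = 4 + 3 = 7)
c = 2 (c = -2 + 4 = 2)
C(r) = 81 (C(r) = (2 + 7)**2 = 9**2 = 81)
-18*(C(q(c)) - 24) = -18*(81 - 24) = -18*57 = -1026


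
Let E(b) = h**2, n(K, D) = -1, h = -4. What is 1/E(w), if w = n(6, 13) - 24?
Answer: 1/16 ≈ 0.062500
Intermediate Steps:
w = -25 (w = -1 - 24 = -25)
E(b) = 16 (E(b) = (-4)**2 = 16)
1/E(w) = 1/16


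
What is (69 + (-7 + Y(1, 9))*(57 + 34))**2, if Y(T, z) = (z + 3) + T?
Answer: 378225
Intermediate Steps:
Y(T, z) = 3 + T + z (Y(T, z) = (3 + z) + T = 3 + T + z)
(69 + (-7 + Y(1, 9))*(57 + 34))**2 = (69 + (-7 + (3 + 1 + 9))*(57 + 34))**2 = (69 + (-7 + 13)*91)**2 = (69 + 6*91)**2 = (69 + 546)**2 = 615**2 = 378225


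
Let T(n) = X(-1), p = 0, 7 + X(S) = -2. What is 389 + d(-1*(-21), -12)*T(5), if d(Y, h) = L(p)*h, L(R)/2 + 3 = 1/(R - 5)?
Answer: -1511/5 ≈ -302.20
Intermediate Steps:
X(S) = -9 (X(S) = -7 - 2 = -9)
T(n) = -9
L(R) = -6 + 2/(-5 + R) (L(R) = -6 + 2/(R - 5) = -6 + 2/(-5 + R))
d(Y, h) = -32*h/5 (d(Y, h) = (2*(16 - 3*0)/(-5 + 0))*h = (2*(16 + 0)/(-5))*h = (2*(-⅕)*16)*h = -32*h/5)
389 + d(-1*(-21), -12)*T(5) = 389 - 32/5*(-12)*(-9) = 389 + (384/5)*(-9) = 389 - 3456/5 = -1511/5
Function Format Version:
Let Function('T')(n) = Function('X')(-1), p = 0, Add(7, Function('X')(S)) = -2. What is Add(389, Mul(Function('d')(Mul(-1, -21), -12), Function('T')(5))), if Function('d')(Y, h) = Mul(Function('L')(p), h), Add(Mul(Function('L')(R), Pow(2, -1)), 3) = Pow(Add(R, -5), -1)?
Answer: Rational(-1511, 5) ≈ -302.20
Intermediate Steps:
Function('X')(S) = -9 (Function('X')(S) = Add(-7, -2) = -9)
Function('T')(n) = -9
Function('L')(R) = Add(-6, Mul(2, Pow(Add(-5, R), -1))) (Function('L')(R) = Add(-6, Mul(2, Pow(Add(R, -5), -1))) = Add(-6, Mul(2, Pow(Add(-5, R), -1))))
Function('d')(Y, h) = Mul(Rational(-32, 5), h) (Function('d')(Y, h) = Mul(Mul(2, Pow(Add(-5, 0), -1), Add(16, Mul(-3, 0))), h) = Mul(Mul(2, Pow(-5, -1), Add(16, 0)), h) = Mul(Mul(2, Rational(-1, 5), 16), h) = Mul(Rational(-32, 5), h))
Add(389, Mul(Function('d')(Mul(-1, -21), -12), Function('T')(5))) = Add(389, Mul(Mul(Rational(-32, 5), -12), -9)) = Add(389, Mul(Rational(384, 5), -9)) = Add(389, Rational(-3456, 5)) = Rational(-1511, 5)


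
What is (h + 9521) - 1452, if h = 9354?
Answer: 17423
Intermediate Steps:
(h + 9521) - 1452 = (9354 + 9521) - 1452 = 18875 - 1452 = 17423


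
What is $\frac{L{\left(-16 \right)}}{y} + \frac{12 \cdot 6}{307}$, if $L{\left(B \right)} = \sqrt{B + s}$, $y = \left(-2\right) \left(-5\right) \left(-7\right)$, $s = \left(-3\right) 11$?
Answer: $\frac{72}{307} - \frac{i}{10} \approx 0.23453 - 0.1 i$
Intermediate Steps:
$s = -33$
$y = -70$ ($y = 10 \left(-7\right) = -70$)
$L{\left(B \right)} = \sqrt{-33 + B}$ ($L{\left(B \right)} = \sqrt{B - 33} = \sqrt{-33 + B}$)
$\frac{L{\left(-16 \right)}}{y} + \frac{12 \cdot 6}{307} = \frac{\sqrt{-33 - 16}}{-70} + \frac{12 \cdot 6}{307} = \sqrt{-49} \left(- \frac{1}{70}\right) + 72 \cdot \frac{1}{307} = 7 i \left(- \frac{1}{70}\right) + \frac{72}{307} = - \frac{i}{10} + \frac{72}{307} = \frac{72}{307} - \frac{i}{10}$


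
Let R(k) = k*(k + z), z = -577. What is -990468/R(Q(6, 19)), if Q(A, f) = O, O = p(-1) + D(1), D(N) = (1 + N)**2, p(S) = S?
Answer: 165078/287 ≈ 575.18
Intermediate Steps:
O = 3 (O = -1 + (1 + 1)**2 = -1 + 2**2 = -1 + 4 = 3)
Q(A, f) = 3
R(k) = k*(-577 + k) (R(k) = k*(k - 577) = k*(-577 + k))
-990468/R(Q(6, 19)) = -990468*1/(3*(-577 + 3)) = -990468/(3*(-574)) = -990468/(-1722) = -990468*(-1/1722) = 165078/287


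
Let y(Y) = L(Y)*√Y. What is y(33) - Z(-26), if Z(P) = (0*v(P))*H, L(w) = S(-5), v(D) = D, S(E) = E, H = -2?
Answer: -5*√33 ≈ -28.723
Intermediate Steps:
L(w) = -5
Z(P) = 0 (Z(P) = (0*P)*(-2) = 0*(-2) = 0)
y(Y) = -5*√Y
y(33) - Z(-26) = -5*√33 - 1*0 = -5*√33 + 0 = -5*√33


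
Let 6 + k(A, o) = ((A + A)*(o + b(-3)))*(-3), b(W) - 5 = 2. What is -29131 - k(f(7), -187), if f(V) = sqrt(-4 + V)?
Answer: -29125 - 1080*sqrt(3) ≈ -30996.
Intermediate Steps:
b(W) = 7 (b(W) = 5 + 2 = 7)
k(A, o) = -6 - 6*A*(7 + o) (k(A, o) = -6 + ((A + A)*(o + 7))*(-3) = -6 + ((2*A)*(7 + o))*(-3) = -6 + (2*A*(7 + o))*(-3) = -6 - 6*A*(7 + o))
-29131 - k(f(7), -187) = -29131 - (-6 - 42*sqrt(-4 + 7) - 6*sqrt(-4 + 7)*(-187)) = -29131 - (-6 - 42*sqrt(3) - 6*sqrt(3)*(-187)) = -29131 - (-6 - 42*sqrt(3) + 1122*sqrt(3)) = -29131 - (-6 + 1080*sqrt(3)) = -29131 + (6 - 1080*sqrt(3)) = -29125 - 1080*sqrt(3)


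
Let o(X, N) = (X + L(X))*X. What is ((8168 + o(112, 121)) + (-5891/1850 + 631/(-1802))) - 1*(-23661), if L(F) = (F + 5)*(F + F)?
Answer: 2483327690592/833425 ≈ 2.9797e+6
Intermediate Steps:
L(F) = 2*F*(5 + F) (L(F) = (5 + F)*(2*F) = 2*F*(5 + F))
o(X, N) = X*(X + 2*X*(5 + X)) (o(X, N) = (X + 2*X*(5 + X))*X = X*(X + 2*X*(5 + X)))
((8168 + o(112, 121)) + (-5891/1850 + 631/(-1802))) - 1*(-23661) = ((8168 + 112**2*(11 + 2*112)) + (-5891/1850 + 631/(-1802))) - 1*(-23661) = ((8168 + 12544*(11 + 224)) + (-5891*1/1850 + 631*(-1/1802))) + 23661 = ((8168 + 12544*235) + (-5891/1850 - 631/1802)) + 23661 = ((8168 + 2947840) - 2945733/833425) + 23661 = (2956008 - 2945733/833425) + 23661 = 2463608021667/833425 + 23661 = 2483327690592/833425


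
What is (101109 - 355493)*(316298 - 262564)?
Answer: -13669069856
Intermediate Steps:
(101109 - 355493)*(316298 - 262564) = -254384*53734 = -13669069856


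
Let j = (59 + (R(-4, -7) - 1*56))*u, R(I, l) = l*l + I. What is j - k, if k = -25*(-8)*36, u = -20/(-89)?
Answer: -639840/89 ≈ -7189.2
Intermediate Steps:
u = 20/89 (u = -20*(-1/89) = 20/89 ≈ 0.22472)
R(I, l) = I + l² (R(I, l) = l² + I = I + l²)
k = 7200 (k = 200*36 = 7200)
j = 960/89 (j = (59 + ((-4 + (-7)²) - 1*56))*(20/89) = (59 + ((-4 + 49) - 56))*(20/89) = (59 + (45 - 56))*(20/89) = (59 - 11)*(20/89) = 48*(20/89) = 960/89 ≈ 10.787)
j - k = 960/89 - 1*7200 = 960/89 - 7200 = -639840/89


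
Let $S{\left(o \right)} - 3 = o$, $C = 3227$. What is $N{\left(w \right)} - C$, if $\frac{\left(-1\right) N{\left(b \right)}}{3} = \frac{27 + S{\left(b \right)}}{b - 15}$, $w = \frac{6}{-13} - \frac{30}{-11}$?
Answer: $- \frac{1954175}{607} \approx -3219.4$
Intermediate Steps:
$S{\left(o \right)} = 3 + o$
$w = \frac{324}{143}$ ($w = 6 \left(- \frac{1}{13}\right) - - \frac{30}{11} = - \frac{6}{13} + \frac{30}{11} = \frac{324}{143} \approx 2.2657$)
$N{\left(b \right)} = - \frac{3 \left(30 + b\right)}{-15 + b}$ ($N{\left(b \right)} = - 3 \frac{27 + \left(3 + b\right)}{b - 15} = - 3 \frac{30 + b}{-15 + b} = - \frac{3 \left(30 + b\right)}{-15 + b}$)
$N{\left(w \right)} - C = \frac{3 \left(-30 - \frac{324}{143}\right)}{-15 + \frac{324}{143}} - 3227 = \frac{3 \left(-30 - \frac{324}{143}\right)}{- \frac{1821}{143}} - 3227 = 3 \left(- \frac{143}{1821}\right) \left(- \frac{4614}{143}\right) - 3227 = \frac{4614}{607} - 3227 = - \frac{1954175}{607}$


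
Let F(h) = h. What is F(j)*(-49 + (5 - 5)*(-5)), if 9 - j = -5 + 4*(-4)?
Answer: -1470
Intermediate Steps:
j = 30 (j = 9 - (-5 + 4*(-4)) = 9 - (-5 - 16) = 9 - 1*(-21) = 9 + 21 = 30)
F(j)*(-49 + (5 - 5)*(-5)) = 30*(-49 + (5 - 5)*(-5)) = 30*(-49 + 0*(-5)) = 30*(-49 + 0) = 30*(-49) = -1470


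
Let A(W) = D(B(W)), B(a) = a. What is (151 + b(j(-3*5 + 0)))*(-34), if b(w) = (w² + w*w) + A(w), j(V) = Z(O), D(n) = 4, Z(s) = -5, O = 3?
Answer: -6970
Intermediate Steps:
A(W) = 4
j(V) = -5
b(w) = 4 + 2*w² (b(w) = (w² + w*w) + 4 = (w² + w²) + 4 = 2*w² + 4 = 4 + 2*w²)
(151 + b(j(-3*5 + 0)))*(-34) = (151 + (4 + 2*(-5)²))*(-34) = (151 + (4 + 2*25))*(-34) = (151 + (4 + 50))*(-34) = (151 + 54)*(-34) = 205*(-34) = -6970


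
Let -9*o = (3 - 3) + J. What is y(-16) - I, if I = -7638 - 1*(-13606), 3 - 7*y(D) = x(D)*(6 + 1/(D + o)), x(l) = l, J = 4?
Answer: -1542085/259 ≈ -5954.0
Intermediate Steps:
o = -4/9 (o = -((3 - 3) + 4)/9 = -(0 + 4)/9 = -1/9*4 = -4/9 ≈ -0.44444)
y(D) = 3/7 - D*(6 + 1/(-4/9 + D))/7 (y(D) = 3/7 - D*(6 + 1/(D - 4/9))/7 = 3/7 - D*(6 + 1/(-4/9 + D))/7)
I = 5968 (I = -7638 + 13606 = 5968)
y(-16) - I = 6*(-2 - 9*(-16)**2 + 7*(-16))/(7*(-4 + 9*(-16))) - 1*5968 = 6*(-2 - 9*256 - 112)/(7*(-4 - 144)) - 5968 = (6/7)*(-2 - 2304 - 112)/(-148) - 5968 = (6/7)*(-1/148)*(-2418) - 5968 = 3627/259 - 5968 = -1542085/259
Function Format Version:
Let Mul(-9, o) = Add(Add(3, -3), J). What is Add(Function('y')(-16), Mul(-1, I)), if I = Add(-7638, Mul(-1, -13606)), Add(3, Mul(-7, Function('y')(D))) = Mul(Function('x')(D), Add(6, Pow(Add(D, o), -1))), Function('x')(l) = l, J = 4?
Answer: Rational(-1542085, 259) ≈ -5954.0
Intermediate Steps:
o = Rational(-4, 9) (o = Mul(Rational(-1, 9), Add(Add(3, -3), 4)) = Mul(Rational(-1, 9), Add(0, 4)) = Mul(Rational(-1, 9), 4) = Rational(-4, 9) ≈ -0.44444)
Function('y')(D) = Add(Rational(3, 7), Mul(Rational(-1, 7), D, Add(6, Pow(Add(Rational(-4, 9), D), -1)))) (Function('y')(D) = Add(Rational(3, 7), Mul(Rational(-1, 7), Mul(D, Add(6, Pow(Add(D, Rational(-4, 9)), -1))))) = Add(Rational(3, 7), Mul(Rational(-1, 7), Mul(D, Add(6, Pow(Add(Rational(-4, 9), D), -1))))) = Add(Rational(3, 7), Mul(Rational(-1, 7), D, Add(6, Pow(Add(Rational(-4, 9), D), -1)))))
I = 5968 (I = Add(-7638, 13606) = 5968)
Add(Function('y')(-16), Mul(-1, I)) = Add(Mul(Rational(6, 7), Pow(Add(-4, Mul(9, -16)), -1), Add(-2, Mul(-9, Pow(-16, 2)), Mul(7, -16))), Mul(-1, 5968)) = Add(Mul(Rational(6, 7), Pow(Add(-4, -144), -1), Add(-2, Mul(-9, 256), -112)), -5968) = Add(Mul(Rational(6, 7), Pow(-148, -1), Add(-2, -2304, -112)), -5968) = Add(Mul(Rational(6, 7), Rational(-1, 148), -2418), -5968) = Add(Rational(3627, 259), -5968) = Rational(-1542085, 259)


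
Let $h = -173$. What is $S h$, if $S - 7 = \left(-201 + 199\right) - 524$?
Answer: $89787$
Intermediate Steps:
$S = -519$ ($S = 7 + \left(\left(-201 + 199\right) - 524\right) = 7 - 526 = -519$)
$S h = \left(-519\right) \left(-173\right) = 89787$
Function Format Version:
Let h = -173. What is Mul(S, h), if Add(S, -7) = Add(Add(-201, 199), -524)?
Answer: 89787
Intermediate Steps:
S = -519 (S = Add(7, Add(Add(-201, 199), -524)) = Add(7, Add(-2, -524)) = Add(7, -526) = -519)
Mul(S, h) = Mul(-519, -173) = 89787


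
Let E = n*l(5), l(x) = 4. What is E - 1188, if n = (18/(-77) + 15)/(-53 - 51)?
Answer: -2379513/2002 ≈ -1188.6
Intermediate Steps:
n = -1137/8008 (n = (18*(-1/77) + 15)/(-104) = (-18/77 + 15)*(-1/104) = (1137/77)*(-1/104) = -1137/8008 ≈ -0.14198)
E = -1137/2002 (E = -1137/8008*4 = -1137/2002 ≈ -0.56793)
E - 1188 = -1137/2002 - 1188 = -2379513/2002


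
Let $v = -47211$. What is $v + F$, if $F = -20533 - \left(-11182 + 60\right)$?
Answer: $-56622$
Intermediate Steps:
$F = -9411$ ($F = -20533 - -11122 = -20533 + 11122 = -9411$)
$v + F = -47211 - 9411 = -56622$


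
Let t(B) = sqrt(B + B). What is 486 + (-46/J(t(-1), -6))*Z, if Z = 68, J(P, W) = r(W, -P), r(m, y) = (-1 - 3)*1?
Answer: 1268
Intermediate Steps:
t(B) = sqrt(2)*sqrt(B) (t(B) = sqrt(2*B) = sqrt(2)*sqrt(B))
r(m, y) = -4 (r(m, y) = -4*1 = -4)
J(P, W) = -4
486 + (-46/J(t(-1), -6))*Z = 486 - 46/(-4)*68 = 486 - 46*(-1/4)*68 = 486 + (23/2)*68 = 486 + 782 = 1268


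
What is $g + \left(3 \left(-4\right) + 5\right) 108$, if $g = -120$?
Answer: $-876$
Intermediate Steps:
$g + \left(3 \left(-4\right) + 5\right) 108 = -120 + \left(3 \left(-4\right) + 5\right) 108 = -120 + \left(-12 + 5\right) 108 = -120 - 756 = -876$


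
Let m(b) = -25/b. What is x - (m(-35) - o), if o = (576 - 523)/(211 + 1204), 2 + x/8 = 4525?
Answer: 358395816/9905 ≈ 36183.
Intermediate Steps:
x = 36184 (x = -16 + 8*4525 = -16 + 36200 = 36184)
o = 53/1415 ≈ 0.037456
x - (m(-35) - o) = 36184 - (-25/(-35) - 1*53/1415) = 36184 - (-25*(-1/35) - 53/1415) = 36184 - (5/7 - 53/1415) = 36184 - 1*6704/9905 = 36184 - 6704/9905 = 358395816/9905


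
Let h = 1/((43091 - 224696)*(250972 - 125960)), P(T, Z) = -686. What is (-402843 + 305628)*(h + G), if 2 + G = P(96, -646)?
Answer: 101230169593439761/1513520284 ≈ 6.6884e+7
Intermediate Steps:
G = -688 (G = -2 - 686 = -688)
h = -1/22702804260 (h = 1/(-181605*125012) = 1/(-22702804260) = -1/22702804260 ≈ -4.4047e-11)
(-402843 + 305628)*(h + G) = (-402843 + 305628)*(-1/22702804260 - 688) = -97215*(-15619529330881/22702804260) = 101230169593439761/1513520284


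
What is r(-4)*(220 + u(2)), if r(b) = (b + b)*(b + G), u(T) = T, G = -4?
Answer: 14208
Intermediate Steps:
r(b) = 2*b*(-4 + b) (r(b) = (b + b)*(b - 4) = (2*b)*(-4 + b) = 2*b*(-4 + b))
r(-4)*(220 + u(2)) = (2*(-4)*(-4 - 4))*(220 + 2) = (2*(-4)*(-8))*222 = 64*222 = 14208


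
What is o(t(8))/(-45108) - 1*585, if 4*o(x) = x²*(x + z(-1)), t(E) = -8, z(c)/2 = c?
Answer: -6597005/11277 ≈ -585.00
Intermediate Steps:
z(c) = 2*c
o(x) = x²*(-2 + x)/4 (o(x) = (x²*(x + 2*(-1)))/4 = (x²*(x - 2))/4 = (x²*(-2 + x))/4 = x²*(-2 + x)/4)
o(t(8))/(-45108) - 1*585 = ((¼)*(-8)²*(-2 - 8))/(-45108) - 1*585 = ((¼)*64*(-10))*(-1/45108) - 585 = -160*(-1/45108) - 585 = 40/11277 - 585 = -6597005/11277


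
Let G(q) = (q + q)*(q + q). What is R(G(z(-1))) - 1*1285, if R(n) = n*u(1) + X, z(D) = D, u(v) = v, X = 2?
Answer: -1279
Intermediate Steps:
G(q) = 4*q² (G(q) = (2*q)*(2*q) = 4*q²)
R(n) = 2 + n (R(n) = n*1 + 2 = n + 2 = 2 + n)
R(G(z(-1))) - 1*1285 = (2 + 4*(-1)²) - 1*1285 = (2 + 4*1) - 1285 = (2 + 4) - 1285 = 6 - 1285 = -1279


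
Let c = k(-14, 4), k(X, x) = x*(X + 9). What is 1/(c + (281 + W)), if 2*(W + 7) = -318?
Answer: 1/95 ≈ 0.010526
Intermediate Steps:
W = -166 (W = -7 + (½)*(-318) = -7 - 159 = -166)
k(X, x) = x*(9 + X)
c = -20 (c = 4*(9 - 14) = 4*(-5) = -20)
1/(c + (281 + W)) = 1/(-20 + (281 - 166)) = 1/(-20 + 115) = 1/95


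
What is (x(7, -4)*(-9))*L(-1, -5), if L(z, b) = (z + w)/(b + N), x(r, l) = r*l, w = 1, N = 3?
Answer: 0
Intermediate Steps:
x(r, l) = l*r
L(z, b) = (1 + z)/(3 + b) (L(z, b) = (z + 1)/(b + 3) = (1 + z)/(3 + b))
(x(7, -4)*(-9))*L(-1, -5) = (-4*7*(-9))*((1 - 1)/(3 - 5)) = (-28*(-9))*(0/(-2)) = 252*(-1/2*0) = 252*0 = 0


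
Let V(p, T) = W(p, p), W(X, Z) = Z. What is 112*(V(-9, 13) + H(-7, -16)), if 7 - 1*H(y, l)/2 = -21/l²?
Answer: 4627/8 ≈ 578.38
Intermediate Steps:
H(y, l) = 14 + 42/l² (H(y, l) = 14 - (-42)/(l²) = 14 - (-42)/l² = 14 + 42/l²)
V(p, T) = p
112*(V(-9, 13) + H(-7, -16)) = 112*(-9 + (14 + 42/(-16)²)) = 112*(-9 + (14 + 42*(1/256))) = 112*(-9 + (14 + 21/128)) = 112*(-9 + 1813/128) = 112*(661/128) = 4627/8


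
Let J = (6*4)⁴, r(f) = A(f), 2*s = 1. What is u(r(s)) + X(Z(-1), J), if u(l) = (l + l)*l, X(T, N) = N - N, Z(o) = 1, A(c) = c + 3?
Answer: 49/2 ≈ 24.500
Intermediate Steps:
A(c) = 3 + c
s = ½ (s = (½)*1 = ½ ≈ 0.50000)
r(f) = 3 + f
J = 331776 (J = 24⁴ = 331776)
X(T, N) = 0
u(l) = 2*l² (u(l) = (2*l)*l = 2*l²)
u(r(s)) + X(Z(-1), J) = 2*(3 + ½)² + 0 = 2*(7/2)² + 0 = 2*(49/4) + 0 = 49/2 + 0 = 49/2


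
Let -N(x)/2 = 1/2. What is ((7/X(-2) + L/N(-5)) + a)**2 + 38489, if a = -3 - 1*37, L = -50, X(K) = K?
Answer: 154125/4 ≈ 38531.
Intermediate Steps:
N(x) = -1 (N(x) = -2/2 = -2*1/2 = -1)
a = -40 (a = -3 - 37 = -40)
((7/X(-2) + L/N(-5)) + a)**2 + 38489 = ((7/(-2) - 50/(-1)) - 40)**2 + 38489 = ((7*(-1/2) - 50*(-1)) - 40)**2 + 38489 = ((-7/2 + 50) - 40)**2 + 38489 = (93/2 - 40)**2 + 38489 = (13/2)**2 + 38489 = 169/4 + 38489 = 154125/4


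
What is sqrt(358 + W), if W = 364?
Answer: 19*sqrt(2) ≈ 26.870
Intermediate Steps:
sqrt(358 + W) = sqrt(358 + 364) = sqrt(722) = 19*sqrt(2)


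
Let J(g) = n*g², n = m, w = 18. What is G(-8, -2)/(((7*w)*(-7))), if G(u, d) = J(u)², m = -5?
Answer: -51200/441 ≈ -116.10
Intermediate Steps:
n = -5
J(g) = -5*g²
G(u, d) = 25*u⁴ (G(u, d) = (-5*u²)² = 25*u⁴)
G(-8, -2)/(((7*w)*(-7))) = (25*(-8)⁴)/(((7*18)*(-7))) = (25*4096)/((126*(-7))) = 102400/(-882) = 102400*(-1/882) = -51200/441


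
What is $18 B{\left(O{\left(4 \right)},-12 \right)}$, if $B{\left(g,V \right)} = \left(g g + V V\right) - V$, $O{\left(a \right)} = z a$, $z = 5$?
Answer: $10008$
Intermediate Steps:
$O{\left(a \right)} = 5 a$
$B{\left(g,V \right)} = V^{2} + g^{2} - V$ ($B{\left(g,V \right)} = \left(g^{2} + V^{2}\right) - V = \left(V^{2} + g^{2}\right) - V = V^{2} + g^{2} - V$)
$18 B{\left(O{\left(4 \right)},-12 \right)} = 18 \left(\left(-12\right)^{2} + \left(5 \cdot 4\right)^{2} - -12\right) = 18 \left(144 + 20^{2} + 12\right) = 18 \left(144 + 400 + 12\right) = 18 \cdot 556 = 10008$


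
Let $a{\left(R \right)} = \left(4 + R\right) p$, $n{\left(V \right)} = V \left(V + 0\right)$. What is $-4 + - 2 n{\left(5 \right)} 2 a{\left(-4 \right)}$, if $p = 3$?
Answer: $-4$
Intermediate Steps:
$n{\left(V \right)} = V^{2}$ ($n{\left(V \right)} = V V = V^{2}$)
$a{\left(R \right)} = 12 + 3 R$ ($a{\left(R \right)} = \left(4 + R\right) 3 = 12 + 3 R$)
$-4 + - 2 n{\left(5 \right)} 2 a{\left(-4 \right)} = -4 + - 2 \cdot 5^{2} \cdot 2 \left(12 + 3 \left(-4\right)\right) = -4 + \left(-2\right) 25 \cdot 2 \left(12 - 12\right) = -4 + \left(-50\right) 2 \cdot 0 = -4 - 0 = -4 + 0 = -4$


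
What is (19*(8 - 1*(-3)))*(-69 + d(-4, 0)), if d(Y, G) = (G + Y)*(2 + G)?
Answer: -16093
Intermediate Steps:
d(Y, G) = (2 + G)*(G + Y)
(19*(8 - 1*(-3)))*(-69 + d(-4, 0)) = (19*(8 - 1*(-3)))*(-69 + (0**2 + 2*0 + 2*(-4) + 0*(-4))) = (19*(8 + 3))*(-69 + (0 + 0 - 8 + 0)) = (19*11)*(-69 - 8) = 209*(-77) = -16093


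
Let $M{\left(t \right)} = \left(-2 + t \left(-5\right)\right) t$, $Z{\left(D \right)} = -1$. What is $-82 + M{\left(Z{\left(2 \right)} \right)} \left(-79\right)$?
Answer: $155$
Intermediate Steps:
$M{\left(t \right)} = t \left(-2 - 5 t\right)$ ($M{\left(t \right)} = \left(-2 - 5 t\right) t = t \left(-2 - 5 t\right)$)
$-82 + M{\left(Z{\left(2 \right)} \right)} \left(-79\right) = -82 + \left(-1\right) \left(-1\right) \left(2 + 5 \left(-1\right)\right) \left(-79\right) = -82 + \left(-1\right) \left(-1\right) \left(2 - 5\right) \left(-79\right) = -82 + \left(-1\right) \left(-1\right) \left(-3\right) \left(-79\right) = -82 - -237 = -82 + 237 = 155$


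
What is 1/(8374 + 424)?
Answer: 1/8798 ≈ 0.00011366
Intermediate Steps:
1/(8374 + 424) = 1/8798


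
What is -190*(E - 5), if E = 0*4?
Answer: 950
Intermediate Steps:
E = 0
-190*(E - 5) = -190*(0 - 5) = -190*(-5) = -38*(-25) = 950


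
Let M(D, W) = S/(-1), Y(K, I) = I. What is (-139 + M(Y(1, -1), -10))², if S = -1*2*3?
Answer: 17689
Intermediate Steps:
S = -6 (S = -2*3 = -6)
M(D, W) = 6 (M(D, W) = -6/(-1) = -6*(-1) = 6)
(-139 + M(Y(1, -1), -10))² = (-139 + 6)² = (-133)² = 17689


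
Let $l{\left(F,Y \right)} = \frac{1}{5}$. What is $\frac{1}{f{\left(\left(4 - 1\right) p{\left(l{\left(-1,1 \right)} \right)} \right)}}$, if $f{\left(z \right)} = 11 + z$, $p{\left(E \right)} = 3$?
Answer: $\frac{1}{20} \approx 0.05$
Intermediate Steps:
$l{\left(F,Y \right)} = \frac{1}{5}$
$\frac{1}{f{\left(\left(4 - 1\right) p{\left(l{\left(-1,1 \right)} \right)} \right)}} = \frac{1}{11 + \left(4 - 1\right) 3} = \frac{1}{11 + 3 \cdot 3} = \frac{1}{11 + 9} = \frac{1}{20}$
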